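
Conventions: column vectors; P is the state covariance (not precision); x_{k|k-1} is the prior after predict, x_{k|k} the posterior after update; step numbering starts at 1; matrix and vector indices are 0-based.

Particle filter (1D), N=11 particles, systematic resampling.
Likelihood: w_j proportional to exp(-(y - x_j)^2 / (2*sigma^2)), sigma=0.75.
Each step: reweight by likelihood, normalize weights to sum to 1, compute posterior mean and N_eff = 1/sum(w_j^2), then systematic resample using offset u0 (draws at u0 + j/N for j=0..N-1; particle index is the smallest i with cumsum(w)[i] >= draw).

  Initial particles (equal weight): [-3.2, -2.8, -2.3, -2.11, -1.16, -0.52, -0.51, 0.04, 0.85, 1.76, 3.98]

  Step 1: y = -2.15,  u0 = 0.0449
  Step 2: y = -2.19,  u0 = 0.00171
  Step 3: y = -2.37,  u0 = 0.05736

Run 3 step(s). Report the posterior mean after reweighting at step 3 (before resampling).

step 1: w=[0.1026, 0.1877, 0.2678, 0.2729, 0.1143, 0.0258, 0.0250, 0.0038, 0.0001, 0.0000, 0.0000]  mean=-2.2040  Neff=4.8470  idx=[0, 1, 1, 2, 2, 2, 3, 3, 3, 4, 5]
step 2: w=[0.0489, 0.0869, 0.0869, 0.1197, 0.1197, 0.1197, 0.1203, 0.1203, 0.1203, 0.0471, 0.0101]  mean=-2.2905  Neff=9.4136  idx=[0, 1, 2, 3, 4, 4, 5, 6, 7, 7, 8]
step 3: w=[0.0543, 0.0849, 0.0849, 0.0997, 0.0997, 0.0997, 0.0997, 0.0943, 0.0943, 0.0943, 0.0943]  mean=-2.3621  Neff=10.7903  idx=[1, 2, 3, 4, 4, 5, 6, 7, 8, 9, 10]

post_mean = -2.3621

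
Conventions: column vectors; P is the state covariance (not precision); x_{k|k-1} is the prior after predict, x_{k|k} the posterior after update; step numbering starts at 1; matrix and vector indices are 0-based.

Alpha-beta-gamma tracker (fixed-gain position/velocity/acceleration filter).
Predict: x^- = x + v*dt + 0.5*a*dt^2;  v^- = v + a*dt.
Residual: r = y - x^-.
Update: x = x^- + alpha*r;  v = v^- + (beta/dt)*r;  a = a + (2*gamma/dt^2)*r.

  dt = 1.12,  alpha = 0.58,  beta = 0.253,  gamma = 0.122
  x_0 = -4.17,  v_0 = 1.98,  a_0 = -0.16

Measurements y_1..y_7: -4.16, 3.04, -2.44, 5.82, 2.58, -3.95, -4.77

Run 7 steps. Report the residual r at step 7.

step 1: x_pred=-2.0528  r=-2.1072  x^+=-3.2750  v^+=1.3248  a^+=-0.5699
step 2: x_pred=-2.1486  r=5.1886  x^+=0.8608  v^+=1.8586  a^+=0.4394
step 3: x_pred=3.2180  r=-5.6580  x^+=-0.0637  v^+=1.0726  a^+=-0.6612
step 4: x_pred=0.7230  r=5.0970  x^+=3.6792  v^+=1.4835  a^+=0.3303
step 5: x_pred=5.5478  r=-2.9678  x^+=3.8265  v^+=1.1829  a^+=-0.2470
step 6: x_pred=4.9965  r=-8.9465  x^+=-0.1925  v^+=-1.1147  a^+=-1.9872
step 7: x_pred=-2.6873  r=-2.0827  x^+=-3.8953  v^+=-3.8108  a^+=-2.3924

resid = -2.0827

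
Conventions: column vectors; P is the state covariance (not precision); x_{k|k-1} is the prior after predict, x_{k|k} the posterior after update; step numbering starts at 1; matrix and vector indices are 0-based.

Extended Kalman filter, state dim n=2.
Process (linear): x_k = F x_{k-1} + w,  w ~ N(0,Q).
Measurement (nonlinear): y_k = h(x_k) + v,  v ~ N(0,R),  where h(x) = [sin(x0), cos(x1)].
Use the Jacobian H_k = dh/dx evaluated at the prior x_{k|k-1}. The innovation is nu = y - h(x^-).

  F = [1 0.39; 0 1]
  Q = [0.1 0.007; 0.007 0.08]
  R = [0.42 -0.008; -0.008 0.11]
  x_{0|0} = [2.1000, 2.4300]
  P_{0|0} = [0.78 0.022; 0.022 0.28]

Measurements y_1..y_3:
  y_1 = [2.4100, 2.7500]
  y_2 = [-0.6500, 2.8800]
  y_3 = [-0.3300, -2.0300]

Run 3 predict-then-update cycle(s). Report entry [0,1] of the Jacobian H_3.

H_jac[0,1] = 0.0000

step 1: x^-=[3.0477, 2.4300]  P^-=[0.9397 0.1382; 0.1382 0.3600]  H_jac=[-0.9956 0.0000; 0.0000 -0.6530]  S=[1.3515 0.0819; 0.0819 0.2635]  K=[-0.6844 -0.1299; -0.0487 -0.8770]  nu=[2.3162, 3.5073]  x^+=[1.0069, -0.7587]  P^+=[0.2877 0.0135; 0.0135 0.1471]
step 2: x^-=[0.7110, -0.7587]  P^-=[0.4206 0.0779; 0.0779 0.2271]  H_jac=[0.7577 0.0000; 0.0000 0.6879]  S=[0.6615 0.0326; 0.0326 0.2175]  K=[0.4731 0.1754; 0.0542 0.7103]  nu=[-1.3026, 2.1542]  x^+=[0.4726, 0.7009]  P^+=[0.2604 0.0225; 0.0225 0.1129]
step 3: x^-=[0.7459, 0.7009]  P^-=[0.3952 0.0736; 0.0736 0.1929]  H_jac=[0.7345 0.0000; 0.0000 -0.6449]  S=[0.6332 -0.0429; -0.0429 0.1902]  K=[0.4483 -0.1485; 0.0417 -0.6446]  nu=[-1.0087, -2.7943]  x^+=[0.7086, 2.4601]  P^+=[0.2580 0.0309; 0.0309 0.1105]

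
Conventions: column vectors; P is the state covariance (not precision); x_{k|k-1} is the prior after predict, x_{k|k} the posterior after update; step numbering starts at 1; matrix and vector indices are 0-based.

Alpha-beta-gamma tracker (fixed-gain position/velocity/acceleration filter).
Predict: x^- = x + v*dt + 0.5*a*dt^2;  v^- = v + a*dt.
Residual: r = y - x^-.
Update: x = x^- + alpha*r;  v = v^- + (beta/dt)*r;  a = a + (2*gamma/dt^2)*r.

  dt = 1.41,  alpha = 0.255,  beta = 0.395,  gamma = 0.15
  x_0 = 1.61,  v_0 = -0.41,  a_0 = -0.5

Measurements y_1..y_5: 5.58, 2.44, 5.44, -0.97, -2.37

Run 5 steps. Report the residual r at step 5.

step 1: x_pred=0.5349  r=5.0451  x^+=1.8214  v^+=0.2984  a^+=0.2613
step 2: x_pred=2.5018  r=-0.0618  x^+=2.4860  v^+=0.6495  a^+=0.2520
step 3: x_pred=3.6523  r=1.7877  x^+=4.1081  v^+=1.5056  a^+=0.5217
step 4: x_pred=6.7496  r=-7.7196  x^+=4.7811  v^+=0.0786  a^+=-0.6431
step 5: x_pred=4.2527  r=-6.6227  x^+=2.5639  v^+=-2.6835  a^+=-1.6425

resid = -6.6227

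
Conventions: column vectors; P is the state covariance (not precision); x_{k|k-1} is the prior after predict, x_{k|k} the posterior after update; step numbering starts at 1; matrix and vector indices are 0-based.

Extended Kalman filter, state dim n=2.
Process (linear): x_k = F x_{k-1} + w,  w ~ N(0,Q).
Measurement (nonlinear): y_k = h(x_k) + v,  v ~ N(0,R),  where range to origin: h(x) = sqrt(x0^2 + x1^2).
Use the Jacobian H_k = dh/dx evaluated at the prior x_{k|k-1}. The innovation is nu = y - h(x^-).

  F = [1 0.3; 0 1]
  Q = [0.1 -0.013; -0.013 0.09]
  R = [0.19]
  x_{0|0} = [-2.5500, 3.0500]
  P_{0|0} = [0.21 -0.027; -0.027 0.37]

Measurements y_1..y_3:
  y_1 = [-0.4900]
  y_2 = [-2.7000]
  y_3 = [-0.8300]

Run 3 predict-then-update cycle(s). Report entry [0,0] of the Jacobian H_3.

H_jac[0,0] = 0.9547

step 1: x^-=[-1.6350, 3.0500]  P^-=[0.3271 0.0710; 0.0710 0.4600]  H_jac=[-0.4725 0.8814]  S=[0.5612]  K=[-0.1639; 0.6626]  nu=[-3.9506]  x^+=[-0.9876, 0.4322]  P^+=[0.3120 0.1319; 0.1319 0.2136]
step 2: x^-=[-0.8580, 0.4322]  P^-=[0.5104 0.1830; 0.1830 0.3036]  H_jac=[-0.8931 0.4499]  S=[0.5115]  K=[-0.7302; -0.0525]  nu=[-3.6607]  x^+=[1.8152, 0.6245]  P^+=[0.2377 0.1634; 0.1634 0.3022]
step 3: x^-=[2.0026, 0.6245]  P^-=[0.4629 0.2410; 0.2410 0.3922]  H_jac=[0.9547 0.2977]  S=[0.7836]  K=[0.6555; 0.4426]  nu=[-2.9277]  x^+=[0.0835, -0.6714]  P^+=[0.1262 0.0137; 0.0137 0.2386]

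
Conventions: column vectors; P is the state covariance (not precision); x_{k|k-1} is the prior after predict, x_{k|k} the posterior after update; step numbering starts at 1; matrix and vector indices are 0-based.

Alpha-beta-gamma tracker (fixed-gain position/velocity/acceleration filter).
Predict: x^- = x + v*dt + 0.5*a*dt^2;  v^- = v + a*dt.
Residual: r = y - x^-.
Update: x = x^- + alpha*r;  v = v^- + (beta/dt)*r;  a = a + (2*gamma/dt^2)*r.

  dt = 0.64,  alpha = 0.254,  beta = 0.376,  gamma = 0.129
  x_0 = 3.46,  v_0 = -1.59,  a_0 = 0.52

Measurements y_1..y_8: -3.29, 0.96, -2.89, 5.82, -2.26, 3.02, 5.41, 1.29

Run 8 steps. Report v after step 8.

v_post = 0.3680

step 1: x_pred=2.5489  r=-5.8389  x^+=1.0658  v^+=-4.6876  a^+=-3.1578
step 2: x_pred=-2.5809  r=3.5409  x^+=-1.6815  v^+=-4.6283  a^+=-0.9274
step 3: x_pred=-4.8336  r=1.9436  x^+=-4.3399  v^+=-4.0800  a^+=0.2968
step 4: x_pred=-6.8903  r=12.7103  x^+=-3.6619  v^+=3.5773  a^+=8.3028
step 5: x_pred=0.3280  r=-2.5880  x^+=-0.3294  v^+=7.3706  a^+=6.6727
step 6: x_pred=5.7544  r=-2.7344  x^+=5.0598  v^+=10.0347  a^+=4.9503
step 7: x_pred=12.4959  r=-7.0859  x^+=10.6960  v^+=9.0399  a^+=0.4871
step 8: x_pred=16.5814  r=-15.2914  x^+=12.6973  v^+=0.3680  a^+=-9.1447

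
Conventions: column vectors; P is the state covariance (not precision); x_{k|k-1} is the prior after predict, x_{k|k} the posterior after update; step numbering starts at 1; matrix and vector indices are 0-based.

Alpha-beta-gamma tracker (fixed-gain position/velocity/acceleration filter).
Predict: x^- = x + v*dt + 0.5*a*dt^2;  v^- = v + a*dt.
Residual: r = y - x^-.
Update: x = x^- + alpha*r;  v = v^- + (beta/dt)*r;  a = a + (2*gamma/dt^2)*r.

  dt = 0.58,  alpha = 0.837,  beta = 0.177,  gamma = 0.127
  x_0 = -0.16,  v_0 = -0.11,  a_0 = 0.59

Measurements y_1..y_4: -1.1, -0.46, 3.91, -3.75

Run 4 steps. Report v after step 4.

step 1: x_pred=-0.1246  r=-0.9754  x^+=-0.9410  v^+=-0.0655  a^+=-0.1465
step 2: x_pred=-1.0036  r=0.5436  x^+=-0.5486  v^+=0.0154  a^+=0.2640
step 3: x_pred=-0.4953  r=4.4053  x^+=3.1919  v^+=1.5129  a^+=3.5902
step 4: x_pred=4.6733  r=-8.4233  x^+=-2.3770  v^+=1.0246  a^+=-2.7699

v_post = 1.0246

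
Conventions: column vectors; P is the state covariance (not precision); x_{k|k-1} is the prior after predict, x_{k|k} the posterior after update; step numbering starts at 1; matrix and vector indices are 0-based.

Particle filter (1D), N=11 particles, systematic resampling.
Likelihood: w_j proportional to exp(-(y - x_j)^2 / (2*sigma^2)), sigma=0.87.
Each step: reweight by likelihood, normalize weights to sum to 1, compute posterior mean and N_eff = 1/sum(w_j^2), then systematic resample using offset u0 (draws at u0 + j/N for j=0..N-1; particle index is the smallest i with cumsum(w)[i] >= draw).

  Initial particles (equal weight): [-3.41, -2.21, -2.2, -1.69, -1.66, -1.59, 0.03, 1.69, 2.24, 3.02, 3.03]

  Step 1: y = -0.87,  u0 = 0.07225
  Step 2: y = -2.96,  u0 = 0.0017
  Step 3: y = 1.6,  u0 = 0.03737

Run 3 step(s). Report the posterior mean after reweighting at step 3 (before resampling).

step 1: w=[0.0043, 0.0941, 0.0958, 0.1977, 0.2041, 0.2188, 0.1805, 0.0041, 0.0005, 0.0000, 0.0000]  mean=-1.4409  Neff=5.5779  idx=[1, 2, 3, 3, 4, 4, 5, 5, 5, 6, 6]
step 2: w=[0.1921, 0.1902, 0.0960, 0.0960, 0.0912, 0.0912, 0.0806, 0.0806, 0.0806, 0.0008, 0.0008]  mean=-1.8546  Neff=7.8354  idx=[0, 0, 0, 1, 1, 2, 3, 4, 5, 6, 7]
step 3: w=[0.0112, 0.0112, 0.0112, 0.0118, 0.0118, 0.1284, 0.1284, 0.1461, 0.1461, 0.1969, 0.1969]  mean=-1.6713  Neff=6.4986  idx=[3, 5, 6, 6, 7, 8, 8, 9, 9, 10, 10]

post_mean = -1.6713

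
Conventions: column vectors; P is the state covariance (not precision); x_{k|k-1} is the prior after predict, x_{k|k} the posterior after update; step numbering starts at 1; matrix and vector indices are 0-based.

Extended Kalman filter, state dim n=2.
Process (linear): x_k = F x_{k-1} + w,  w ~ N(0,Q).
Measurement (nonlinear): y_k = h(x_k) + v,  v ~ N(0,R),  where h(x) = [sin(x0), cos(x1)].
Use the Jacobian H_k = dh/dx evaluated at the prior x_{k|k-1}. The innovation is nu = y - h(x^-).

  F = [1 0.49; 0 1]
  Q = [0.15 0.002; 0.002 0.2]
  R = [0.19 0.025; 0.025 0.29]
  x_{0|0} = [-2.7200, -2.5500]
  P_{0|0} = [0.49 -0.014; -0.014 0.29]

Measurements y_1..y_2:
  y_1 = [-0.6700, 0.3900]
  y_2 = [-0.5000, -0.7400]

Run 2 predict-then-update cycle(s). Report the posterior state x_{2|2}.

step 1: x^-=[-3.9695, -2.5500]  P^-=[0.6959 0.1301; 0.1301 0.4900]  H_jac=[-0.6764 0.0000; 0.0000 0.5577]  S=[0.5084 -0.0241; -0.0241 0.4424]  K=[-0.9205 0.1139; -0.1442 0.6098]  nu=[-1.4065, 1.2201]  x^+=[-2.5358, -1.6031]  P^+=[0.2543 0.0180; 0.0180 0.3107]
step 2: x^-=[-3.3214, -1.6031]  P^-=[0.4965 0.1722; 0.1722 0.5107]  H_jac=[-0.9839 0.0000; 0.0000 0.9995]  S=[0.6707 -0.1443; -0.1443 0.8001]  K=[-0.7097 0.0871; -0.1200 0.6162]  nu=[-0.6788, -0.7077]  x^+=[-2.9012, -1.9578]  P^+=[0.1348 0.0075; 0.0075 0.1758]

x_post = [-2.9012, -1.9578]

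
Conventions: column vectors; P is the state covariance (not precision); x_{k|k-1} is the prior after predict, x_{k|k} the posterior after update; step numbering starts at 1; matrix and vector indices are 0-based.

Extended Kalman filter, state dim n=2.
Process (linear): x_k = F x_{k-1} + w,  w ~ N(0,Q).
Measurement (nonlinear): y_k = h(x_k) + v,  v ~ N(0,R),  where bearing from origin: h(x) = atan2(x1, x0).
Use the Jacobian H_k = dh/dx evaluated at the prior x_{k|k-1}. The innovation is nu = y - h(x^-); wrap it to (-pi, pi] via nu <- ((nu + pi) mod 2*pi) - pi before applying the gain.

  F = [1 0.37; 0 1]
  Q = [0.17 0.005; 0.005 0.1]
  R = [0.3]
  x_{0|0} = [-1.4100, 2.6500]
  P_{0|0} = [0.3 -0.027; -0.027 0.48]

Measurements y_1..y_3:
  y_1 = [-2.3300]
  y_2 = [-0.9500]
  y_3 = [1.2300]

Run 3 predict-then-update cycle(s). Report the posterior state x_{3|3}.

step 1: x^-=[-0.4295, 2.6500]  P^-=[0.5157 0.1556; 0.1556 0.5800]  H_jac=[-0.3677 -0.0596]  S=[0.3786]  K=[-0.5254; -0.2424]  nu=[2.2217]  x^+=[-1.5967, 2.1114]  P^+=[0.4112 0.1074; 0.1074 0.5578]
step 2: x^-=[-0.8155, 2.1114]  P^-=[0.7371 0.3188; 0.3188 0.6578]  H_jac=[-0.4121 -0.1592]  S=[0.4837]  K=[-0.7329; -0.4881]  nu=[-2.8894]  x^+=[1.3022, 3.5216]  P^+=[0.4772 0.1457; 0.1457 0.5425]
step 3: x^-=[2.6052, 3.5216]  P^-=[0.8293 0.3515; 0.3515 0.6425]  H_jac=[-0.1835 0.1358]  S=[0.3223]  K=[-0.3242; 0.0705]  nu=[0.2961]  x^+=[2.5092, 3.5425]  P^+=[0.7955 0.3588; 0.3588 0.6409]

x_post = [2.5092, 3.5425]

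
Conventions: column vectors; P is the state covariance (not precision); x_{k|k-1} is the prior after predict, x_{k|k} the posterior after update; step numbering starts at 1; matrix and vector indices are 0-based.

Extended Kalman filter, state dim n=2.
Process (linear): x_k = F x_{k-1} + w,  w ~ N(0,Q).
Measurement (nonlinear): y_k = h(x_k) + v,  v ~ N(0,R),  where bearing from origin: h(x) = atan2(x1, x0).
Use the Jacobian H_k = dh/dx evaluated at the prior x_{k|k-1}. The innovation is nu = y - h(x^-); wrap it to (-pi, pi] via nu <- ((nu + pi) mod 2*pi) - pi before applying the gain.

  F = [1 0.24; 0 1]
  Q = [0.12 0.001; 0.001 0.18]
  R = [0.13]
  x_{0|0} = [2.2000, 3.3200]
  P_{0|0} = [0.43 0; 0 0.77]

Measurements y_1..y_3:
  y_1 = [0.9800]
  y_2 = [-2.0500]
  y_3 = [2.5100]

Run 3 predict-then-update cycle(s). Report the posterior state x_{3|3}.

step 1: x^-=[2.9968, 3.3200]  P^-=[0.5944 0.1858; 0.1858 0.9500]  H_jac=[-0.1660 0.1498]  S=[0.1585]  K=[-0.4469; 0.7036]  nu=[0.1435]  x^+=[2.9327, 3.4210]  P^+=[0.5627 0.2356; 0.2356 0.8716]
step 2: x^-=[3.7537, 3.4210]  P^-=[0.8460 0.4458; 0.4458 1.0516]  H_jac=[-0.1326 0.1455]  S=[0.1499]  K=[-0.3156; 0.6263]  nu=[-2.7891]  x^+=[4.6341, 1.6742]  P^+=[0.8311 0.4754; 0.4754 0.9927]
step 3: x^-=[5.0359, 1.6742]  P^-=[1.2365 0.7147; 0.7147 1.1727]  H_jac=[-0.0594 0.1788]  S=[0.1567]  K=[0.3465; 1.0673]  nu=[2.1890]  x^+=[5.7944, 4.0105]  P^+=[1.2176 0.6568; 0.6568 0.9943]

x_post = [5.7944, 4.0105]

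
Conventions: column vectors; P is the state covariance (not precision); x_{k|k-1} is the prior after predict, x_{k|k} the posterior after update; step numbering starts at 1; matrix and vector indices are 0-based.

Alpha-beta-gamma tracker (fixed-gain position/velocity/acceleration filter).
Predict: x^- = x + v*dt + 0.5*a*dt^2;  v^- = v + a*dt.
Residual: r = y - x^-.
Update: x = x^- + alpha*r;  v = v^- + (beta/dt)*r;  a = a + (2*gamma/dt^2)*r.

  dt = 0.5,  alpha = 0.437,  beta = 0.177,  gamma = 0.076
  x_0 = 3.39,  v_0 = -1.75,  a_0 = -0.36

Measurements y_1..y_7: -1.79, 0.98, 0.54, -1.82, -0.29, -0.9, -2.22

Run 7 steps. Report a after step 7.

step 1: x_pred=2.4700  r=-4.2600  x^+=0.6084  v^+=-3.4380  a^+=-2.9501
step 2: x_pred=-1.4794  r=2.4594  x^+=-0.4046  v^+=-4.0425  a^+=-1.4548
step 3: x_pred=-2.6077  r=3.1477  x^+=-1.2322  v^+=-3.6555  a^+=0.4590
step 4: x_pred=-3.0026  r=1.1826  x^+=-2.4858  v^+=-3.0074  a^+=1.1780
step 5: x_pred=-3.8422  r=3.5522  x^+=-2.2899  v^+=-1.1609  a^+=3.3378
step 6: x_pred=-2.4531  r=1.5531  x^+=-1.7744  v^+=1.0578  a^+=4.2821
step 7: x_pred=-0.7102  r=-1.5098  x^+=-1.3700  v^+=2.6644  a^+=3.3642

a_post = 3.3642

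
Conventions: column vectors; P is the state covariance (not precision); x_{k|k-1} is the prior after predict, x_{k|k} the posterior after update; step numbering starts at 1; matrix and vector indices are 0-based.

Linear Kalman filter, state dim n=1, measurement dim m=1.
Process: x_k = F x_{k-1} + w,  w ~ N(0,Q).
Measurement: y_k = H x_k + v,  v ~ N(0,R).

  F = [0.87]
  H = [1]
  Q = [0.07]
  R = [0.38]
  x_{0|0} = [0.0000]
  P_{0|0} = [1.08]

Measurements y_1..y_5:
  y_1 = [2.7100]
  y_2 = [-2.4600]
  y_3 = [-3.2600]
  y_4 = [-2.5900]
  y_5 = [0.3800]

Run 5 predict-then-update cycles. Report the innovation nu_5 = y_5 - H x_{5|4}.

innov = [1.6557]

step 1: x^-=[0.0000]  P^-=[0.8875]  S=[1.2675]  K=[0.7002]  nu=[2.7100]  x^+=[1.8975]  P^+=[0.2661]
step 2: x^-=[1.6508]  P^-=[0.2714]  S=[0.6514]  K=[0.4166]  nu=[-4.1108]  x^+=[-0.0619]  P^+=[0.1583]
step 3: x^-=[-0.0538]  P^-=[0.1898]  S=[0.5698]  K=[0.3331]  nu=[-3.2062]  x^+=[-1.1219]  P^+=[0.1266]
step 4: x^-=[-0.9761]  P^-=[0.1658]  S=[0.5458]  K=[0.3038]  nu=[-1.6139]  x^+=[-1.4664]  P^+=[0.1154]
step 5: x^-=[-1.2757]  P^-=[0.1574]  S=[0.5374]  K=[0.2929]  nu=[1.6557]  x^+=[-0.7908]  P^+=[0.1113]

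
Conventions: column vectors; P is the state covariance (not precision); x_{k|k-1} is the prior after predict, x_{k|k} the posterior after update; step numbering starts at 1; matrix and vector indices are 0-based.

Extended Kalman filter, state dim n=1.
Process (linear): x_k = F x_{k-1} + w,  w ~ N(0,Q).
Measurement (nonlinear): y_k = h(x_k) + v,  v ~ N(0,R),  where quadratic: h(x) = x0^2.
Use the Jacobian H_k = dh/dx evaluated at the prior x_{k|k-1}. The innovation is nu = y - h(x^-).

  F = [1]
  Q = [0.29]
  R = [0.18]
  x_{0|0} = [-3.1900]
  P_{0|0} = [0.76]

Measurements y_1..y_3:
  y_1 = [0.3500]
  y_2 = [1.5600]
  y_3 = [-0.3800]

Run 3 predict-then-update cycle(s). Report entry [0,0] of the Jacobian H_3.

step 1: x^-=[-3.1900]  P^-=[1.0500]  H_jac=[-6.3800]  S=[42.9196]  K=[-0.1561]  nu=[-9.8261]  x^+=[-1.6563]  P^+=[0.0044]
step 2: x^-=[-1.6563]  P^-=[0.2944]  H_jac=[-3.3126]  S=[3.4107]  K=[-0.2859]  nu=[-1.1834]  x^+=[-1.3179]  P^+=[0.0155]
step 3: x^-=[-1.3179]  P^-=[0.3055]  H_jac=[-2.6359]  S=[2.3028]  K=[-0.3497]  nu=[-2.1170]  x^+=[-0.5776]  P^+=[0.0239]

H_jac[0,0] = -2.6359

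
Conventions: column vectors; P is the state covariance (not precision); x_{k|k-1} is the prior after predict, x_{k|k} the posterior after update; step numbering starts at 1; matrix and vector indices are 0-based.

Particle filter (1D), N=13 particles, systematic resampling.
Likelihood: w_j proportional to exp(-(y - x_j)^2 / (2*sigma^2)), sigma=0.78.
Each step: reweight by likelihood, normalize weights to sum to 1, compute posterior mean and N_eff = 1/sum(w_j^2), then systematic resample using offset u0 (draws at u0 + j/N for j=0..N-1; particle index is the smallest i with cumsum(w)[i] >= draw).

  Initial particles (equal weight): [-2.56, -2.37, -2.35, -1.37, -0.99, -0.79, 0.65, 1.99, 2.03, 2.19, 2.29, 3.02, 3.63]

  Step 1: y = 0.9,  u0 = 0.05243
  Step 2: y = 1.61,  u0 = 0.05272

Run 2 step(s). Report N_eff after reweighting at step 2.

step 1: w=[0.0000, 0.0001, 0.0001, 0.0062, 0.0228, 0.0411, 0.4083, 0.1619, 0.1505, 0.1095, 0.0878, 0.0107, 0.0009]  mean=1.3058  Neff=4.2078  idx=[5, 6, 6, 6, 6, 6, 7, 7, 8, 8, 9, 9, 10]
step 2: w=[0.0011, 0.0582, 0.0582, 0.0582, 0.0582, 0.0582, 0.1102, 0.1102, 0.1073, 0.1073, 0.0941, 0.0941, 0.0848]  mean=1.6689  Neff=11.2177  idx=[1, 3, 4, 5, 6, 7, 8, 8, 9, 10, 11, 11, 12]

N_eff = 11.2177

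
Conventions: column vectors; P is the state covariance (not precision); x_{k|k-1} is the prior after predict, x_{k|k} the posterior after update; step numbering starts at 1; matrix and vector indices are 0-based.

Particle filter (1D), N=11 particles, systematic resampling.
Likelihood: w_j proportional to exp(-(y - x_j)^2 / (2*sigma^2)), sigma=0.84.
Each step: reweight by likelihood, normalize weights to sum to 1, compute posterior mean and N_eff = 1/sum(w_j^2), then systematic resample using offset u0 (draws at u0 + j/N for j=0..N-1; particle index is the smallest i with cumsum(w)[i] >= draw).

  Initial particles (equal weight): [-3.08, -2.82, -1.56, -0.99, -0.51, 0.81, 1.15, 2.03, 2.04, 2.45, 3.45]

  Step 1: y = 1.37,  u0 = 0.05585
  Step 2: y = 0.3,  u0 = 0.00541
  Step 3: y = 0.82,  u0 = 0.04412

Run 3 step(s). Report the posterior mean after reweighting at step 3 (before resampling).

post_mean = 1.0110

step 1: w=[0.0000, 0.0000, 0.0006, 0.0051, 0.0214, 0.2098, 0.2532, 0.1924, 0.1906, 0.1147, 0.0122]  mean=1.5468  Neff=5.1210  idx=[5, 5, 6, 6, 6, 7, 7, 8, 8, 9, 9]
step 2: w=[0.2074, 0.2074, 0.1494, 0.1494, 0.1494, 0.0299, 0.0299, 0.0292, 0.0292, 0.0094, 0.0094]  mean=1.1381  Neff=6.3837  idx=[0, 0, 0, 1, 1, 2, 2, 3, 4, 4, 6]
step 3: w=[0.1002, 0.1002, 0.1002, 0.1002, 0.1002, 0.0927, 0.0927, 0.0927, 0.0927, 0.0927, 0.0355]  mean=1.0110  Neff=10.5904  idx=[0, 1, 2, 3, 4, 4, 5, 6, 7, 8, 9]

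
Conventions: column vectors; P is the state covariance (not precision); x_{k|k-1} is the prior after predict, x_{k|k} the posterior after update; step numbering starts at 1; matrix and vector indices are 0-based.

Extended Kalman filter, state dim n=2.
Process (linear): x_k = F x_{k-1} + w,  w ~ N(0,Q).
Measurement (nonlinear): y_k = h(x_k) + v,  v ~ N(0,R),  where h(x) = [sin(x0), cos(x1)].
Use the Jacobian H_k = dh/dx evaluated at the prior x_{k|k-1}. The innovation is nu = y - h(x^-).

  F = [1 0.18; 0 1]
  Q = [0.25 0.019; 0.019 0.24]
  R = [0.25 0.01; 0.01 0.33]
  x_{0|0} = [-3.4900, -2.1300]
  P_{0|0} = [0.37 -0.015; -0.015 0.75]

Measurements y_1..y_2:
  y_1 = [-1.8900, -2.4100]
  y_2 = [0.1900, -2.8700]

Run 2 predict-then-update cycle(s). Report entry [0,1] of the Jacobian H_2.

step 1: x^-=[-3.8734, -2.1300]  P^-=[0.6389 0.1390; 0.1390 0.9900]  H_jac=[-0.7440 0.0000; 0.0000 0.8477]  S=[0.6036 -0.0777; -0.0777 1.0414]  K=[-0.7804 0.0550; -0.0683 0.8008]  nu=[-2.5582, -1.8795]  x^+=[-1.9803, -3.4603]  P^+=[0.2615 0.0122; 0.0122 0.3109]
step 2: x^-=[-2.6032, -3.4603]  P^-=[0.5260 0.0872; 0.0872 0.5509]  H_jac=[-0.8585 0.0000; 0.0000 -0.3134]  S=[0.6377 0.0334; 0.0334 0.3841]  K=[-0.7076 -0.0095; -0.0942 -0.4413]  nu=[0.7028, -1.9204]  x^+=[-3.0823, -2.6791]  P^+=[0.2062 0.0326; 0.0326 0.4677]

H_jac[0,1] = 0.0000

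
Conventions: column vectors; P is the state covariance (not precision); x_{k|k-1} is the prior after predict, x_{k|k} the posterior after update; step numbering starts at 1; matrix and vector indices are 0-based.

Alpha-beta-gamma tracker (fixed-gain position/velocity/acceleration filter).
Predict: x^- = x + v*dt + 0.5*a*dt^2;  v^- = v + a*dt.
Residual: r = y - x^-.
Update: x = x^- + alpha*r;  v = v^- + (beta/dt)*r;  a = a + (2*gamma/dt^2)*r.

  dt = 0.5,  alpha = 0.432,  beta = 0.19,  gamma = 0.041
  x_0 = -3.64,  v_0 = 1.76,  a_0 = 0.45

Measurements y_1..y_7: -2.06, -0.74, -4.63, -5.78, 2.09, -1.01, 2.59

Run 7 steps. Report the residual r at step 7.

resid = 3.7276

step 1: x_pred=-2.7038  r=0.6438  x^+=-2.4257  v^+=2.2296  a^+=0.6612
step 2: x_pred=-1.2282  r=0.4882  x^+=-1.0173  v^+=2.7457  a^+=0.8213
step 3: x_pred=0.4582  r=-5.0882  x^+=-1.7399  v^+=1.2228  a^+=-0.8477
step 4: x_pred=-1.2344  r=-4.5456  x^+=-3.1981  v^+=-0.9283  a^+=-2.3386
step 5: x_pred=-3.9546  r=6.0446  x^+=-1.3433  v^+=0.1993  a^+=-0.3560
step 6: x_pred=-1.2882  r=0.2782  x^+=-1.1680  v^+=0.1270  a^+=-0.2647
step 7: x_pred=-1.1376  r=3.7276  x^+=0.4727  v^+=1.4112  a^+=0.9579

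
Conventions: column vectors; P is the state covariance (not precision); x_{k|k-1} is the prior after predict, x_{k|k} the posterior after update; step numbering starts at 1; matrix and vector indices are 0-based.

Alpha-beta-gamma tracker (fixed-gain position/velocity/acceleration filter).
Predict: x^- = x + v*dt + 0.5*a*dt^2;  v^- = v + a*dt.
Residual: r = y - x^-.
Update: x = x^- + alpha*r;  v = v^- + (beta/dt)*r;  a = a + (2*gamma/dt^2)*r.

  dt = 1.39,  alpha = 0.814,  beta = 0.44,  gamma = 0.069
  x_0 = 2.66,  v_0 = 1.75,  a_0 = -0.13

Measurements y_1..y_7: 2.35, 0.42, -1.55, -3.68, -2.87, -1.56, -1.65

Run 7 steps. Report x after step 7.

step 1: x_pred=4.9669  r=-2.6169  x^+=2.8367  v^+=0.7409  a^+=-0.3169
step 2: x_pred=3.5605  r=-3.1405  x^+=1.0041  v^+=-0.6937  a^+=-0.5412
step 3: x_pred=-0.4829  r=-1.0671  x^+=-1.3515  v^+=-1.7838  a^+=-0.6174
step 4: x_pred=-4.4274  r=0.7474  x^+=-3.8190  v^+=-2.4054  a^+=-0.5640
step 5: x_pred=-7.7074  r=4.8374  x^+=-3.7698  v^+=-1.6582  a^+=-0.2185
step 6: x_pred=-6.2857  r=4.7257  x^+=-2.4390  v^+=-0.4660  a^+=0.1190
step 7: x_pred=-2.9718  r=1.3218  x^+=-1.8959  v^+=0.1178  a^+=0.2134

x_post = -1.8959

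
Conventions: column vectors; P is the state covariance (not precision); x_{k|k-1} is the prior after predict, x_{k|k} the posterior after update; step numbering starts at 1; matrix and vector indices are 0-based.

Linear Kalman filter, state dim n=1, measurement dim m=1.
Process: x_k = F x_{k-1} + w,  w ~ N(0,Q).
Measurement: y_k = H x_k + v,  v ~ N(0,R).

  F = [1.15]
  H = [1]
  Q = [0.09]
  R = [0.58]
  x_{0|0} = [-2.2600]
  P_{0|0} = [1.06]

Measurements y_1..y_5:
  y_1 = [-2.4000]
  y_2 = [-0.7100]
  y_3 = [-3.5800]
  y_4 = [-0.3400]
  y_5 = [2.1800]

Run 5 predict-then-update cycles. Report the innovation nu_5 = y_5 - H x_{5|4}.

innov = [4.3821]

step 1: x^-=[-2.5990]  P^-=[1.4918]  S=[2.0718]  K=[0.7201]  nu=[0.1990]  x^+=[-2.4557]  P^+=[0.4176]
step 2: x^-=[-2.8241]  P^-=[0.6423]  S=[1.2223]  K=[0.5255]  nu=[2.1141]  x^+=[-1.7131]  P^+=[0.3048]
step 3: x^-=[-1.9701]  P^-=[0.4931]  S=[1.0731]  K=[0.4595]  nu=[-1.6099]  x^+=[-2.7099]  P^+=[0.2665]
step 4: x^-=[-3.1163]  P^-=[0.4425]  S=[1.0225]  K=[0.4327]  nu=[2.7763]  x^+=[-1.9149]  P^+=[0.2510]
step 5: x^-=[-2.2021]  P^-=[0.4219]  S=[1.0019]  K=[0.4211]  nu=[4.3821]  x^+=[-0.3567]  P^+=[0.2442]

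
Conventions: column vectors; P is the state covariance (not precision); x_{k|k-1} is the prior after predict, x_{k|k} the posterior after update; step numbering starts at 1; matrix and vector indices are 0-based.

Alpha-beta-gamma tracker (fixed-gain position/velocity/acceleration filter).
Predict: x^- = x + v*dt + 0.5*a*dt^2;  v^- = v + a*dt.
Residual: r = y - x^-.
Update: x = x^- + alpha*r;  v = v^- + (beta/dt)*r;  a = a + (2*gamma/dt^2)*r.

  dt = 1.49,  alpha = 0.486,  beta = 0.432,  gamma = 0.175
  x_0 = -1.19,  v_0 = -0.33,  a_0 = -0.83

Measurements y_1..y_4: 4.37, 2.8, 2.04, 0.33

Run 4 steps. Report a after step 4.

step 1: x_pred=-2.6030  r=6.9730  x^+=0.7859  v^+=0.4550  a^+=0.2693
step 2: x_pred=1.7628  r=1.0372  x^+=2.2669  v^+=1.1570  a^+=0.4328
step 3: x_pred=4.4713  r=-2.4313  x^+=3.2897  v^+=1.0970  a^+=0.0495
step 4: x_pred=4.9792  r=-4.6492  x^+=2.7197  v^+=-0.1771  a^+=-0.6834

a_post = -0.6834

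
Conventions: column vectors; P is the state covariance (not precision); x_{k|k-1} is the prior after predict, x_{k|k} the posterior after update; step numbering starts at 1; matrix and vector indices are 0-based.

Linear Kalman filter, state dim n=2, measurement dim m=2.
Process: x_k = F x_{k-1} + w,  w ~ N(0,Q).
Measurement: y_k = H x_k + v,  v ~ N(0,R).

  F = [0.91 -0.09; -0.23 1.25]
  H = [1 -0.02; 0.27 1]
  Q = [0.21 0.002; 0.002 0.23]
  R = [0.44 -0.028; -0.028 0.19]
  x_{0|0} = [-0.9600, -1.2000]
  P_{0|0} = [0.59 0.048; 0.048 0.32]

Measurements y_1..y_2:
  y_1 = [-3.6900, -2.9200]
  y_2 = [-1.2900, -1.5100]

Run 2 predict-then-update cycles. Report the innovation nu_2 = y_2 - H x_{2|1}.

step 1: x^-=[-0.7656, -1.2792]  P^-=[0.6933 -0.1019; -0.1019 0.7336]  S=[1.1377 0.0432; 0.0432 0.9191]  K=[0.6088 0.0642; -0.1319 0.7744]  nu=[-2.9500, -1.4341]  x^+=[-2.6535, -2.0008]  P^+=[0.2645 -0.0763; -0.0763 0.1714]
step 2: x^-=[-2.2346, -1.8907]  P^-=[0.4429 -0.1610; -0.1610 0.5557]  S=[0.8896 -0.0796; -0.0796 0.6911]  K=[0.5013 -0.0021; -0.1284 0.7264]  nu=[0.9068, 0.9841]  x^+=[-1.7821, -1.2923]  P^+=[0.2192 -0.0736; -0.0736 0.1615]

innov = [0.9068, 0.9841]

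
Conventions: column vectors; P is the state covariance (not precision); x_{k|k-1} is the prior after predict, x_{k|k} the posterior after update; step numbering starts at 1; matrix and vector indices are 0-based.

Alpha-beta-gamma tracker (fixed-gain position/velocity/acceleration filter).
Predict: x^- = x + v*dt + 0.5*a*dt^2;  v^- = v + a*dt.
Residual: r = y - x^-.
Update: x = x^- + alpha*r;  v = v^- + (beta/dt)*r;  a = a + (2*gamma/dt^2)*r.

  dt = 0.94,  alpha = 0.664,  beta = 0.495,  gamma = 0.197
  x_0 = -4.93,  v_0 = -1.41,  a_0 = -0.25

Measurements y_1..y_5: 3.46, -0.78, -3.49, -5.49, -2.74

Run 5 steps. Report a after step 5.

a_post = -1.4557

step 1: x_pred=-6.3659  r=9.8258  x^+=0.1585  v^+=3.5293  a^+=4.1314
step 2: x_pred=5.3013  r=-6.0813  x^+=1.2633  v^+=4.2104  a^+=1.4197
step 3: x_pred=5.8483  r=-9.3383  x^+=-0.3523  v^+=0.6274  a^+=-2.7442
step 4: x_pred=-0.9750  r=-4.5150  x^+=-3.9729  v^+=-4.3298  a^+=-4.7575
step 5: x_pred=-10.1448  r=7.4048  x^+=-5.2280  v^+=-4.9025  a^+=-1.4557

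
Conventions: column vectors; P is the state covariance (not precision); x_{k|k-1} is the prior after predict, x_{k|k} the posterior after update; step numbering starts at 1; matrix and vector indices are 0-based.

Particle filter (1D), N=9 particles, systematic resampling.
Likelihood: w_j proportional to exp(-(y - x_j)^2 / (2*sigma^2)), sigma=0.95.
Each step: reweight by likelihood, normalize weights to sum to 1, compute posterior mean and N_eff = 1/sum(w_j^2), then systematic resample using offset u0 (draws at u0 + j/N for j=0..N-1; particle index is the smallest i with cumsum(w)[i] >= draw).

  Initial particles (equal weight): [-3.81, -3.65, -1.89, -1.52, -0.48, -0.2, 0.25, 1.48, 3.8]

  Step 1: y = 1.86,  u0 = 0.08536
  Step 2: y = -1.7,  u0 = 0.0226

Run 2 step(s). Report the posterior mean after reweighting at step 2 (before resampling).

step 1: w=[0.0000, 0.0000, 0.0003, 0.0012, 0.0336, 0.0666, 0.1662, 0.6451, 0.0869]  mean=1.2945  Neff=2.1884  idx=[5, 6, 7, 7, 7, 7, 7, 7, 8]
step 2: w=[0.6666, 0.2821, 0.0086, 0.0086, 0.0086, 0.0086, 0.0086, 0.0086, 0.0000]  mean=0.0131  Neff=1.9070  idx=[0, 0, 0, 0, 0, 0, 1, 1, 1]

post_mean = 0.0131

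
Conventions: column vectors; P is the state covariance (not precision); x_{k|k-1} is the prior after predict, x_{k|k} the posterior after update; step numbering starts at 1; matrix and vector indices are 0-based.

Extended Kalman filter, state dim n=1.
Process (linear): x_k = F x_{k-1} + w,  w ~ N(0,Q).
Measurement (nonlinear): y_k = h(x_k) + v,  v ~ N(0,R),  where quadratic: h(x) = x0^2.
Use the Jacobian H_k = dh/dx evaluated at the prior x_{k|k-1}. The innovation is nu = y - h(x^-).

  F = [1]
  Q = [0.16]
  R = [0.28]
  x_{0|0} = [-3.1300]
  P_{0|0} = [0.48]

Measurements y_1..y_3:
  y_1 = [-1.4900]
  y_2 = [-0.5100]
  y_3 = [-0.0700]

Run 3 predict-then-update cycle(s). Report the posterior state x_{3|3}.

step 1: x^-=[-3.1300]  P^-=[0.6400]  H_jac=[-6.2600]  S=[25.3601]  K=[-0.1580]  nu=[-11.2869]  x^+=[-1.3469]  P^+=[0.0071]
step 2: x^-=[-1.3469]  P^-=[0.1671]  H_jac=[-2.6938]  S=[1.4923]  K=[-0.3016]  nu=[-2.3241]  x^+=[-0.6460]  P^+=[0.0313]
step 3: x^-=[-0.6460]  P^-=[0.1913]  H_jac=[-1.2920]  S=[0.5994]  K=[-0.4124]  nu=[-0.4873]  x^+=[-0.4450]  P^+=[0.0894]

x_post = [-0.4450]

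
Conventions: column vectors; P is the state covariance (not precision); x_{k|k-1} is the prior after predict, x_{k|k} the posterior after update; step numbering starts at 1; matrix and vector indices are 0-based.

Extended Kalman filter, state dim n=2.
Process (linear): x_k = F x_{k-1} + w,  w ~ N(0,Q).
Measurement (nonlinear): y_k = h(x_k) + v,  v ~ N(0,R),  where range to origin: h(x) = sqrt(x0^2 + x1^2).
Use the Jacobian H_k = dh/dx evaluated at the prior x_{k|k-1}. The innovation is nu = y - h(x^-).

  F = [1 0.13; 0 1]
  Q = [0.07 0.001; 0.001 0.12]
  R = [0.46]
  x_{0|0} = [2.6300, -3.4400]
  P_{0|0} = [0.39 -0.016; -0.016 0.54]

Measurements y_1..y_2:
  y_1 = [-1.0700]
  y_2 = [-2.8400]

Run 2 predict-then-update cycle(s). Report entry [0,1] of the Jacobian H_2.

H_jac[0,1] = -0.5856

step 1: x^-=[2.1828, -3.4400]  P^-=[0.4650 0.0552; 0.0552 0.6600]  H_jac=[0.5358 -0.8444]  S=[1.0141]  K=[0.1997; -0.5204]  nu=[-5.1441]  x^+=[1.1555, -0.7631]  P^+=[0.4245 0.1606; 0.1606 0.3854]
step 2: x^-=[1.0563, -0.7631]  P^-=[0.5428 0.2117; 0.2117 0.5054]  H_jac=[0.8106 -0.5856]  S=[0.7890]  K=[0.4005; -0.1576]  nu=[-4.1431]  x^+=[-0.6032, -0.1100]  P^+=[0.4162 0.2615; 0.2615 0.4858]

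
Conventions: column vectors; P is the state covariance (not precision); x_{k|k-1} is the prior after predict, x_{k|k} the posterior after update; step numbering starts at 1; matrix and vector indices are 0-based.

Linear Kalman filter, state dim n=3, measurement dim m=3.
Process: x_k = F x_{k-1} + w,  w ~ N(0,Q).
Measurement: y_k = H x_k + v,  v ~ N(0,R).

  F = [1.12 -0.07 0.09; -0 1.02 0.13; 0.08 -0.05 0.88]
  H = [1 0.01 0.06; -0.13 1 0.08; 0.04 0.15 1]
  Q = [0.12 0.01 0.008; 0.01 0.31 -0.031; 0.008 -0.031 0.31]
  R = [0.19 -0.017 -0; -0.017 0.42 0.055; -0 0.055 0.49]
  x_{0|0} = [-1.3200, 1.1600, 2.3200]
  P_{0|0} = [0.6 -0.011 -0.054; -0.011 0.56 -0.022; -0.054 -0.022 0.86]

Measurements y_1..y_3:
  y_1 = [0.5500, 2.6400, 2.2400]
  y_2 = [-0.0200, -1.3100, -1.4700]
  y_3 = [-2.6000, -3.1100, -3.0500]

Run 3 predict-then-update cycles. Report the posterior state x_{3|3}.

x_post = [-1.4931, -1.7461, -1.4825]

step 1: x^-=[-1.3508, 1.4848, 1.8780]  P^-=[0.8735 -0.0422 0.0804; -0.0422 0.9013 0.0178; 0.0804 0.0178 0.9756]  S=[1.0759 -0.1521 0.1694; -0.1521 1.3545 0.2706; 0.1694 0.2706 1.4986]  K=[0.8164 -0.0152 -0.0168; 0.0718 0.6848 -0.0308; 0.0148 -0.0683 0.6656]  nu=[1.7733, 0.8294, 0.1933]  x^+=[0.0811, 2.1741, 1.9763]  P^+=[0.1563 0.0004 -0.0154; 0.0004 0.2864 -0.0204; -0.0154 -0.0204 0.3261]
step 2: x^-=[0.1165, 2.4745, 1.6369]  P^-=[0.3172 -0.0101 0.0349; -0.0101 0.6080 -0.0266; 0.0349 -0.0266 0.5639]  S=[0.5133 -0.0587 0.0804; -0.0587 1.0347 0.1581; 0.0804 0.1581 1.0627]  K=[0.6209 -0.0115 -0.0019; 0.0622 0.5954 -0.0329; 0.0421 -0.0658 0.5347]  nu=[-0.2595, -3.9003, -3.4828]  x^+=[0.0068, 0.2505, 0.0204]  P^+=[0.1185 0.0005 -0.0064; 0.0005 0.2489 -0.0207; -0.0064 -0.0207 0.2618]
step 3: x^-=[-0.0081, 0.2582, 0.0060]  P^-=[0.2709 -0.0068 0.0352; -0.0068 0.5679 -0.0322; 0.0352 -0.0322 0.5150]  S=[0.4669 -0.0503 0.0763; -0.0503 0.9917 0.1427; 0.0763 0.1427 1.0113]  K=[0.5832 -0.0103 0.0020; 0.0614 0.5790 -0.0343; 0.0502 -0.0667 0.5115]  nu=[-2.5948, -3.3697, -3.0944]  x^+=[-1.4931, -1.7461, -1.4825]  P^+=[0.1112 0.0007 -0.0041; 0.0007 0.2421 -0.0213; -0.0041 -0.0213 0.2503]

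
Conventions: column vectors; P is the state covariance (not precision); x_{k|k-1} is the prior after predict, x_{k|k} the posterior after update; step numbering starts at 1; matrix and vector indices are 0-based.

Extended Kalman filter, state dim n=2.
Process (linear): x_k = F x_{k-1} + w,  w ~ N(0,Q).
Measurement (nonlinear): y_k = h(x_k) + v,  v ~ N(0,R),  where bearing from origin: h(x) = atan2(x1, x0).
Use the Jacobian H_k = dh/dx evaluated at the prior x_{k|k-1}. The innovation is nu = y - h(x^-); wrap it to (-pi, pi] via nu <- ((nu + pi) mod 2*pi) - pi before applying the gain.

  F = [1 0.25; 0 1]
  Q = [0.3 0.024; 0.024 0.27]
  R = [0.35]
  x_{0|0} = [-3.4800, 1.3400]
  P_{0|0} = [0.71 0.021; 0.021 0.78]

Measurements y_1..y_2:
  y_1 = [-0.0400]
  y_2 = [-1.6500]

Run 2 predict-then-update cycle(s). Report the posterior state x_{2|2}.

x_post = [-3.5222, 2.0837]

step 1: x^-=[-3.1450, 1.3400]  P^-=[1.0693 0.2400; 0.2400 1.0500]  H_jac=[-0.1147 -0.2691]  S=[0.4549]  K=[-0.4115; -0.6816]  nu=[-2.7788]  x^+=[-2.0016, 3.2342]  P^+=[0.9922 0.1124; 0.1124 0.8386]
step 2: x^-=[-1.1930, 3.2342]  P^-=[1.4008 0.3461; 0.3461 1.1086]  H_jac=[-0.2722 -0.1004]  S=[0.4839]  K=[-0.8598; -0.4247]  nu=[2.7090]  x^+=[-3.5222, 2.0837]  P^+=[1.0432 0.1694; 0.1694 1.0214]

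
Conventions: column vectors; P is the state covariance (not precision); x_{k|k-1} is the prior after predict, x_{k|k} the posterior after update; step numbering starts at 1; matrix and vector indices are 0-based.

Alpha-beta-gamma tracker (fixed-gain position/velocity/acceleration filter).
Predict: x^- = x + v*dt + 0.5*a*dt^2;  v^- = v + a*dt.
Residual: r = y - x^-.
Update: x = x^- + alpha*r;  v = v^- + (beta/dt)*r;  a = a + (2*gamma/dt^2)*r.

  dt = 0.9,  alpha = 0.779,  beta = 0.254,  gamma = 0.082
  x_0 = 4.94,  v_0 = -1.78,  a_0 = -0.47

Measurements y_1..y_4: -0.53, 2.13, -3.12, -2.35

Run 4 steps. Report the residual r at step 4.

resid = 3.6865

step 1: x_pred=3.1477  r=-3.6776  x^+=0.2828  v^+=-3.2409  a^+=-1.2146
step 2: x_pred=-3.1260  r=5.2560  x^+=0.9684  v^+=-2.8507  a^+=-0.1504
step 3: x_pred=-1.6581  r=-1.4619  x^+=-2.7969  v^+=-3.3987  a^+=-0.4464
step 4: x_pred=-6.0365  r=3.6865  x^+=-3.1647  v^+=-2.7600  a^+=0.3000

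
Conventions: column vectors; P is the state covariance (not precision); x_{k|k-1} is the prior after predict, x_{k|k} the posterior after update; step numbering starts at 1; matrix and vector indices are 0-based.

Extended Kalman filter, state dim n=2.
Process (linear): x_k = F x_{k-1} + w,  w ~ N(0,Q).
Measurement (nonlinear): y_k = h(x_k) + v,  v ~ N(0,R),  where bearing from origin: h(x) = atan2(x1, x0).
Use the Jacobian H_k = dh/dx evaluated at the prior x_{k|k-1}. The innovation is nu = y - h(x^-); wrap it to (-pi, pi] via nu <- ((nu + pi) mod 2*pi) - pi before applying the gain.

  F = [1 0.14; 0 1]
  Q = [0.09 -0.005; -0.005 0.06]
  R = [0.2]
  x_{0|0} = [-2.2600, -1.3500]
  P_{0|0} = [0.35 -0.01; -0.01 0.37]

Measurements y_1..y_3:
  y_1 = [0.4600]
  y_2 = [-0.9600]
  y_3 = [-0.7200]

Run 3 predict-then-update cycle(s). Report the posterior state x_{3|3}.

x_post = [-1.2147, -3.2973]

step 1: x^-=[-2.4490, -1.3500]  P^-=[0.4445 0.0368; 0.0368 0.4300]  H_jac=[0.1726 -0.3132]  S=[0.2514]  K=[0.2593; -0.5103]  nu=[3.0978]  x^+=[-1.6457, -2.9308]  P^+=[0.4275 0.0701; 0.0701 0.3645]
step 2: x^-=[-2.0560, -2.9308]  P^-=[0.5443 0.1161; 0.1161 0.4245]  H_jac=[0.2287 -0.1604]  S=[0.2309]  K=[0.4585; -0.1800]  nu=[1.2225]  x^+=[-1.4955, -3.1508]  P^+=[0.4958 0.1352; 0.1352 0.4170]
step 3: x^-=[-1.9366, -3.1508]  P^-=[0.6318 0.1885; 0.1885 0.4770]  H_jac=[0.2304 -0.1416]  S=[0.2308]  K=[0.5149; -0.1045]  nu=[1.4019]  x^+=[-1.2147, -3.2973]  P^+=[0.5706 0.2010; 0.2010 0.4745]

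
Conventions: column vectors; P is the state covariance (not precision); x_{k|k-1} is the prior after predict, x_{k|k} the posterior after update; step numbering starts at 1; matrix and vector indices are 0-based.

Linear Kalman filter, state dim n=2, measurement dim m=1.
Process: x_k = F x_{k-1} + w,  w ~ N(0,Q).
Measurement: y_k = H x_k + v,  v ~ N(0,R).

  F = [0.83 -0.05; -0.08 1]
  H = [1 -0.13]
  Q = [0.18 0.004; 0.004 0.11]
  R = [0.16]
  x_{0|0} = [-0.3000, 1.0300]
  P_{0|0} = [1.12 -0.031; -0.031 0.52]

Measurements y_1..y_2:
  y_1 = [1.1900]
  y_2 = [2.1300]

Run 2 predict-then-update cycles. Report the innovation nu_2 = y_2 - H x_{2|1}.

innov = [1.3730]

step 1: x^-=[-0.3005, 1.0540]  P^-=[0.9554 -0.1222; -0.1222 0.6421]  S=[1.1581]  K=[0.8387; -0.1776]  nu=[1.6275]  x^+=[1.0646, 0.7649]  P^+=[0.1407 0.0503; 0.0503 0.6056]
step 2: x^-=[0.8454, 0.6798]  P^-=[0.2743 0.0063; 0.0063 0.7084]  S=[0.4446]  K=[0.6151; -0.1929]  nu=[1.3730]  x^+=[1.6898, 0.4149]  P^+=[0.1061 0.0591; 0.0591 0.6919]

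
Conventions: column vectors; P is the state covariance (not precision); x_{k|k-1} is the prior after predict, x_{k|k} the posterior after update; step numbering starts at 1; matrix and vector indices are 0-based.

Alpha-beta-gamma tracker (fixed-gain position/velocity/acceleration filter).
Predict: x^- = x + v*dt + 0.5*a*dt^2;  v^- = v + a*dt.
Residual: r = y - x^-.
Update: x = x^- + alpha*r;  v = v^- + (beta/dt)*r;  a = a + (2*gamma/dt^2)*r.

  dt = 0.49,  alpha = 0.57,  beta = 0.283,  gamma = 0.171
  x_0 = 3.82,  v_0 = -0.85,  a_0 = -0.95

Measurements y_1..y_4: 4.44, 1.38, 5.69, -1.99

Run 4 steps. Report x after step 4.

x_post = 0.6017

step 1: x_pred=3.2895  r=1.1505  x^+=3.9453  v^+=-0.6510  a^+=0.6888
step 2: x_pred=3.7090  r=-2.3290  x^+=2.3815  v^+=-1.6586  a^+=-2.6286
step 3: x_pred=1.2532  r=4.4368  x^+=3.7822  v^+=-0.3841  a^+=3.6912
step 4: x_pred=4.0371  r=-6.0271  x^+=0.6017  v^+=-2.0563  a^+=-4.8938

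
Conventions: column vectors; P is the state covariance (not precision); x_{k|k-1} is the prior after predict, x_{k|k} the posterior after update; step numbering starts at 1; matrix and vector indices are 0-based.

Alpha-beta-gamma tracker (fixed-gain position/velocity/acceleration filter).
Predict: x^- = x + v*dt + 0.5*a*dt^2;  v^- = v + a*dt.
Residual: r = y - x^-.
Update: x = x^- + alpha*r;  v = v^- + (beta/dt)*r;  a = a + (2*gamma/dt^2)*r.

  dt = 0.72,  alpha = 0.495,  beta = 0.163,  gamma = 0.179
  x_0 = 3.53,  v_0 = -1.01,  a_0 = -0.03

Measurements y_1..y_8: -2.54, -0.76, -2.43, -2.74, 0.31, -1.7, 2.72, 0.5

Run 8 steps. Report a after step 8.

a_post = -2.1742

step 1: x_pred=2.7950  r=-5.3350  x^+=0.1542  v^+=-2.2394  a^+=-3.7143
step 2: x_pred=-2.4209  r=1.6609  x^+=-1.5988  v^+=-4.5377  a^+=-2.5673
step 3: x_pred=-5.5313  r=3.1013  x^+=-3.9962  v^+=-5.6840  a^+=-0.4256
step 4: x_pred=-8.1990  r=5.4590  x^+=-5.4968  v^+=-4.7546  a^+=3.3443
step 5: x_pred=-8.0532  r=8.3632  x^+=-3.9134  v^+=-0.4533  a^+=9.1198
step 6: x_pred=-1.8759  r=0.1759  x^+=-1.7888  v^+=6.1528  a^+=9.2413
step 7: x_pred=5.0365  r=-2.3165  x^+=3.8899  v^+=12.2821  a^+=7.6416
step 8: x_pred=14.7137  r=-14.2137  x^+=7.6779  v^+=14.5663  a^+=-2.1742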